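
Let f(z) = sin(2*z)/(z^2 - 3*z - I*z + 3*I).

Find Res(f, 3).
(3/10 + I/10)*sin(6)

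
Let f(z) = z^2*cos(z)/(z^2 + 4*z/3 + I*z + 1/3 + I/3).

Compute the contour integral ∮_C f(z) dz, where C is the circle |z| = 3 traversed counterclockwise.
By the residue theorem, ∮_C f(z) dz = 2πi · (sum of the residues of f at the poles inside |z| = 3).

The denominator factors as (z + 1/3)*(z + 1 + I), so the singularities of f are simple poles at z = -1/3, z = -1 - I.
  |-1/3|² = 1/9 < 9 = 3², so this pole is inside the contour.
  |-1 - I|² = 2 < 9 = 3², so this pole is inside the contour.

With P(z) = z^2*cos(z) and Q(z) = z^2 + 4*z/3 + I*z + 1/3 + I/3, each pole is simple, so Res(f, z₀) = P(z₀)/Q'(z₀) with Q'(z) = 2*z + 4/3 + I.
  Res(f, -1/3) = P(-1/3)/Q'(-1/3) = (cos(1/3)/9)/(2/3 + I) = (2/39 - I/13)*cos(1/3)
  Res(f, -1 - I) = P(-1 - I)/Q'(-1 - I) = (2*I*cos(1 + I))/(-2/3 - I) = (-18/13 - 12*I/13)*cos(1 + I)

Sum of residues inside C: (2/39 - I/13)*cos(1/3) + (-18/13 - 12*I/13)*cos(1 + I)
∮_C f(z) dz = 2πi · ((2/39 - I/13)*cos(1/3) + (-18/13 - 12*I/13)*cos(1 + I)) = pi*(24/13 - 36*I/13)*cos(1 + I) + pi*(2/13 + 4*I/39)*cos(1/3)

Final answer: pi*(24/13 - 36*I/13)*cos(1 + I) + pi*(2/13 + 4*I/39)*cos(1/3)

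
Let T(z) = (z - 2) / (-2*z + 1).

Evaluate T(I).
Substitute z = I:
  numerator:   (I) - 2 = -2 + I
  denominator: -2*(I) + 1 = 1 - 2*I
T(I) = (-2 + I)/(1 - 2*I); multiplying numerator and denominator by the conjugate 1 + 2*I gives (-4 - 3*I)/5 = -4/5 - 3*I/5

Final answer: -4/5 - 3*I/5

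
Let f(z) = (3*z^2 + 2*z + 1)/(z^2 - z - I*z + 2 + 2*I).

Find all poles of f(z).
The singularities of f are the zeros of the denominator. Factoring,
  z^2 - z - I*z + 2 + 2*I = (z - 1 + I)*(z - 2*I)
so the candidates are z = 1 - I, z = 2*I.

Check the numerator P(z) = 3*z^2 + 2*z + 1 at each one:
  P(1 - I) = 3 - 8*I ≠ 0, so z = 1 - I is a (simple) pole.
  P(2*I) = -11 + 4*I ≠ 0, so z = 2*I is a (simple) pole.

Poles of f: {2*I, 1 - I}

Final answer: {2*I, 1 - I}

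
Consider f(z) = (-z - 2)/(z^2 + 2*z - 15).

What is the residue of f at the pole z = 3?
Write f(z) = P(z)/Q(z) with P(z) = -z - 2 and Q(z) = z^2 + 2*z - 15.
The denominator factors as Q(z) = (z + 5)*(z - 3), so z = 3 is a simple zero of Q and P is analytic there; z = 3 is therefore a simple pole and
  Res(f, z₀) = P(z₀)/Q'(z₀).

Q'(z) = 2*z + 2, so Q'(3) = 8.
P(3) = -5.

Res(f, 3) = (-5)/(8) = -5/8

Final answer: -5/8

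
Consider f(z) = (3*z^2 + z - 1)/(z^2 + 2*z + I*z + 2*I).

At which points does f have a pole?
The singularities of f are the zeros of the denominator. Factoring,
  z^2 + 2*z + I*z + 2*I = (z + I)*(z + 2)
so the candidates are z = -I, z = -2.

Check the numerator P(z) = 3*z^2 + z - 1 at each one:
  P(-I) = -4 - I ≠ 0, so z = -I is a (simple) pole.
  P(-2) = 9 ≠ 0, so z = -2 is a (simple) pole.

Poles of f: {-2, -I}

Final answer: {-2, -I}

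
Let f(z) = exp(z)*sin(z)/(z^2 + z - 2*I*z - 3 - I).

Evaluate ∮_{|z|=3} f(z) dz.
2*I*pi*exp(-2 + I)*sin(2 - I)/3 + 2*I*pi*exp(1 + I)*sin(1 + I)/3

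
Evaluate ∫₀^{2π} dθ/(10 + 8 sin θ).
pi/3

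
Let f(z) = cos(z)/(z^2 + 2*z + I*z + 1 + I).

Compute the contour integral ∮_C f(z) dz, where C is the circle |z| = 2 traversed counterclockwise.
By the residue theorem, ∮_C f(z) dz = 2πi · (sum of the residues of f at the poles inside |z| = 2).

The denominator factors as (z + 1)*(z + 1 + I), so the singularities of f are simple poles at z = -1, z = -1 - I.
  |-1|² = 1 < 4 = 2², so this pole is inside the contour.
  |-1 - I|² = 2 < 4 = 2², so this pole is inside the contour.

With P(z) = cos(z) and Q(z) = z^2 + 2*z + I*z + 1 + I, each pole is simple, so Res(f, z₀) = P(z₀)/Q'(z₀) with Q'(z) = 2*z + 2 + I.
  Res(f, -1) = P(-1)/Q'(-1) = (cos(1))/(I) = -I*cos(1)
  Res(f, -1 - I) = P(-1 - I)/Q'(-1 - I) = (cos(1 + I))/(-I) = I*cos(1 + I)

Sum of residues inside C: -I*cos(1) + I*cos(1 + I)
∮_C f(z) dz = 2πi · (-I*cos(1) + I*cos(1 + I)) = 2*pi*cos(1) - 2*pi*cos(1 + I)

Final answer: 2*pi*cos(1) - 2*pi*cos(1 + I)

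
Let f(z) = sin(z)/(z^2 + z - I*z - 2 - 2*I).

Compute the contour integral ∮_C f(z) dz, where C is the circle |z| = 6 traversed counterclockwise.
By the residue theorem, ∮_C f(z) dz = 2πi · (sum of the residues of f at the poles inside |z| = 6).

The denominator factors as (z - 1 - I)*(z + 2), so the singularities of f are simple poles at z = 1 + I, z = -2.
  |1 + I|² = 2 < 36 = 6², so this pole is inside the contour.
  |-2|² = 4 < 36 = 6², so this pole is inside the contour.

With P(z) = sin(z) and Q(z) = z^2 + z - I*z - 2 - 2*I, each pole is simple, so Res(f, z₀) = P(z₀)/Q'(z₀) with Q'(z) = 2*z + 1 - I.
  Res(f, 1 + I) = P(1 + I)/Q'(1 + I) = (sin(1 + I))/(3 + I) = (3/10 - I/10)*sin(1 + I)
  Res(f, -2) = P(-2)/Q'(-2) = (-sin(2))/(-3 - I) = (3/10 - I/10)*sin(2)

Sum of residues inside C: (3/10 - I/10)*sin(2) + (3/10 - I/10)*sin(1 + I)
∮_C f(z) dz = 2πi · ((3/10 - I/10)*sin(2) + (3/10 - I/10)*sin(1 + I)) = pi*(1/5 + 3*I/5)*sin(2) + pi*(1/5 + 3*I/5)*sin(1 + I)

Final answer: pi*(1/5 + 3*I/5)*sin(2) + pi*(1/5 + 3*I/5)*sin(1 + I)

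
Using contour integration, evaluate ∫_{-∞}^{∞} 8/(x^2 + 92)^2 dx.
Let f(z) = 8/(z^2 + 92)^2. The denominator has no real zeros and deg Q - deg P = 4 ≥ 2, so the integral of f over the upper semicircle |z| = R tends to 0 as R → ∞. Closing the contour in the upper half-plane,
  ∫_{-∞}^{∞} f(x) dx = 2πi · Σ Res(f, z_k)  over the poles with Im z_k > 0.

Zeros of the denominator: z^2 + 92 = 0 gives z = ±2*sqrt(23)*I.
Upper half-plane: z = 2*sqrt(23)*I (a pole of order 2).

Write f(z) = g(z)/(z - 2*sqrt(23)*I)^2 with g(z) = 8/(z + 2*sqrt(23)*I)^2. For a double pole, Res(f, z₀) = g'(z₀):
  g'(z) = -16/(z + 2*sqrt(23)*I)^3
  Res(f, 2*sqrt(23)*I) = g'(2*sqrt(23)*I) = -sqrt(23)*I/2116

∫_{-∞}^{∞} f(x) dx = 2πi · (-sqrt(23)*I/2116) = sqrt(23)*pi/1058

Final answer: sqrt(23)*pi/1058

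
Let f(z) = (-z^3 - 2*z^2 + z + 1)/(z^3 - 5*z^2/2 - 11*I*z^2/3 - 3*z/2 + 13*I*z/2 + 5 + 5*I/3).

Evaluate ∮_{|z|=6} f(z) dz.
By the residue theorem, ∮_C f(z) dz = 2πi · (sum of the residues of f at the poles inside |z| = 6).

The denominator factors as (z + 1/2 - 2*I/3)*(z - 1 - 3*I)*(z - 2), so the singularities of f are simple poles at z = -1/2 + 2*I/3, z = 1 + 3*I, z = 2.
  |-1/2 + 2*I/3|² = 25/36 < 36 = 6², so this pole is inside the contour.
  |1 + 3*I|² = 10 < 36 = 6², so this pole is inside the contour.
  |2|² = 4 < 36 = 6², so this pole is inside the contour.

With P(z) = -z^3 - 2*z^2 + z + 1 and Q(z) = z^3 - 5*z^2/2 - 11*I*z^2/3 - 3*z/2 + 13*I*z/2 + 5 + 5*I/3, each pole is simple, so Res(f, z₀) = P(z₀)/Q'(z₀) with Q'(z) = 3*z^2 - 5*z - 22*I*z/3 - 3/2 + 13*I/2.
  Res(f, -1/2 + 2*I/3) = P(-1/2 + 2*I/3)/Q'(-1/2 + 2*I/3) = (25/72 + 97*I/54)/(191/36 + 29*I/6) = 27279/133514 + 30529*I/200271
  Res(f, 1 + 3*I) = P(1 + 3*I)/Q'(1 + 3*I) = (44 + 9*I)/(-17/2 + 13*I/6) = -6381/1385 - 3093*I/1385
  Res(f, 2) = P(2)/Q'(2) = (-13)/(1/2 - 49*I/6) = -117/1205 - 1911*I/1205

Sum of residues inside C: -9/2 - 11*I/3
∮_C f(z) dz = 2πi · (-9/2 - 11*I/3) = pi*(22/3 - 9*I)

Final answer: pi*(22/3 - 9*I)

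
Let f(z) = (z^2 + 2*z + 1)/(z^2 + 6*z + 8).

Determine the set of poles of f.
The singularities of f are the zeros of the denominator. Factoring,
  z^2 + 6*z + 8 = (z + 4)*(z + 2)
so the candidates are z = -4, z = -2.

Check the numerator P(z) = z^2 + 2*z + 1 at each one:
  P(-4) = 9 ≠ 0, so z = -4 is a (simple) pole.
  P(-2) = 1 ≠ 0, so z = -2 is a (simple) pole.

Poles of f: {-4, -2}

Final answer: {-4, -2}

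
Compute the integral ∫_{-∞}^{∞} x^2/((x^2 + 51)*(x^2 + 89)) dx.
Let f(z) = z^2/((z^2 + 51)*(z^2 + 89)). The denominator has no real zeros and deg Q - deg P = 2 ≥ 2, so the integral of f over the upper semicircle |z| = R tends to 0 as R → ∞. Closing the contour in the upper half-plane,
  ∫_{-∞}^{∞} f(x) dx = 2πi · Σ Res(f, z_k)  over the poles with Im z_k > 0.

Zeros of the denominator: z^2 + 51 = 0 gives z = ±sqrt(51)*I; z^2 + 89 = 0 gives z = ±sqrt(89)*I.
Upper half-plane: z = sqrt(51)*I, z = sqrt(89)*I (simple).

Each pole is a simple zero of Q(z) = z^4 + 140*z^2 + 4539, so Res(f, z₀) = P(z₀)/Q'(z₀) with P(z) = z^2, Q'(z) = 4*z^3 + 280*z:
  Res(f, sqrt(51)*I) = (-51)/(76*sqrt(51)*I) = sqrt(51)*I/76
  Res(f, sqrt(89)*I) = (-89)/(-76*sqrt(89)*I) = -sqrt(89)*I/76

Sum of residues: I*(-sqrt(89) + sqrt(51))/76
∫_{-∞}^{∞} f(x) dx = 2πi · (I*(-sqrt(89) + sqrt(51))/76) = pi*(-sqrt(51) + sqrt(89))/38

Final answer: pi*(-sqrt(51) + sqrt(89))/38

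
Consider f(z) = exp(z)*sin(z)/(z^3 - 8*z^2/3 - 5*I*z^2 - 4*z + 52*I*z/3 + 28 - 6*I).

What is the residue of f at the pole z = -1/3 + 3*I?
Write f(z) = P(z)/Q(z) with P(z) = exp(z)*sin(z) and Q(z) = z^3 - 8*z^2/3 - 5*I*z^2 - 4*z + 52*I*z/3 + 28 - 6*I.
The denominator factors as Q(z) = (z - 3*I)*(z + 1/3 - 3*I)*(z - 3 + I), so z = -1/3 + 3*I is a simple zero of Q and P is analytic there; z = -1/3 + 3*I is therefore a simple pole and
  Res(f, z₀) = P(z₀)/Q'(z₀).

Q'(z) = 3*z^2 - 16*z/3 - 10*I*z - 4 + 52*I/3, so Q'(-1/3 + 3*I) = 10/9 - 4*I/3.
P(-1/3 + 3*I) = -exp(-1/3 + 3*I)*sin(1/3 - 3*I).

Res(f, -1/3 + 3*I) = (-exp(-1/3 + 3*I)*sin(1/3 - 3*I))/(10/9 - 4*I/3) = (-45/122 - 27*I/61)*exp(-1/3 + 3*I)*sin(1/3 - 3*I)

Final answer: (-45/122 - 27*I/61)*exp(-1/3 + 3*I)*sin(1/3 - 3*I)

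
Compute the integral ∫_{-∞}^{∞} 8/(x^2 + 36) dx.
Let f(z) = 8/(z^2 + 36). The denominator has no real zeros and deg Q - deg P = 2 ≥ 2, so the integral of f over the upper semicircle |z| = R tends to 0 as R → ∞. Closing the contour in the upper half-plane,
  ∫_{-∞}^{∞} f(x) dx = 2πi · Σ Res(f, z_k)  over the poles with Im z_k > 0.

Zeros of the denominator: z^2 + 36 = 0 gives z = ±6*I.
Upper half-plane: z = 6*I (simple).

Each pole is a simple zero of Q(z) = z^2 + 36, so Res(f, z₀) = P(z₀)/Q'(z₀) with P(z) = 8, Q'(z) = 2*z:
  Res(f, 6*I) = (8)/(12*I) = -2*I/3

∫_{-∞}^{∞} f(x) dx = 2πi · (-2*I/3) = 4*pi/3

Final answer: 4*pi/3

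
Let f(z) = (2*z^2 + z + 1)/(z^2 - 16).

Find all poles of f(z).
The singularities of f are the zeros of the denominator. Factoring,
  z^2 - 16 = (z - 4)*(z + 4)
so the candidates are z = 4, z = -4.

Check the numerator P(z) = 2*z^2 + z + 1 at each one:
  P(4) = 37 ≠ 0, so z = 4 is a (simple) pole.
  P(-4) = 29 ≠ 0, so z = -4 is a (simple) pole.

Poles of f: {-4, 4}

Final answer: {-4, 4}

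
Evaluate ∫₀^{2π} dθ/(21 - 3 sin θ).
Call the integral J. The integrand is 2π-periodic and we integrate over a full period, so shifting θ does not change the value (θ → θ + π/2 turns sin θ into cos θ; θ → θ + π flips the sign of the trig term). Hence
  J = ∫₀^{2π} dθ/(21 + 3 cos θ).
Put z = e^{iθ}: then cos θ = (z + 1/z)/2, dθ = dz/(iz), and z runs once counterclockwise around |z| = 1:
  J = ∮_{|z|=1} 1/(21 + 3*(z + 1/z)/2) · dz/(iz) = (2/i) ∮_{|z|=1} dz/(3*z^2 + 42*z + 3).
The roots of 3*z^2 + 42*z + 3 are z = (-21 ± sqrt(21^2 - 3^2))/3, with sqrt(432) = 12*sqrt(3); their product is 1, so only z₊ = -7 + 4*sqrt(3) lies inside the unit circle (z₋ = -7 - 4*sqrt(3) lies outside).
z₊ is a simple zero of q(z) = 3*z^2 + 42*z + 3, so Res(1/q, z₊) = 1/q'(z₊) with q'(z) = 6*z + 42; and q'(z₊) = 3*(z₊ - z₋) = 24*sqrt(3).
Therefore J = (2/i) · 2πi · 1/(24*sqrt(3)) = 2*pi/(12*sqrt(3)) = sqrt(3)*pi/18

Final answer: sqrt(3)*pi/18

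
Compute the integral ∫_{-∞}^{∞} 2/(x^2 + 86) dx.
Let f(z) = 2/(z^2 + 86). The denominator has no real zeros and deg Q - deg P = 2 ≥ 2, so the integral of f over the upper semicircle |z| = R tends to 0 as R → ∞. Closing the contour in the upper half-plane,
  ∫_{-∞}^{∞} f(x) dx = 2πi · Σ Res(f, z_k)  over the poles with Im z_k > 0.

Zeros of the denominator: z^2 + 86 = 0 gives z = ±sqrt(86)*I.
Upper half-plane: z = sqrt(86)*I (simple).

Each pole is a simple zero of Q(z) = z^2 + 86, so Res(f, z₀) = P(z₀)/Q'(z₀) with P(z) = 2, Q'(z) = 2*z:
  Res(f, sqrt(86)*I) = (2)/(2*sqrt(86)*I) = -sqrt(86)*I/86

∫_{-∞}^{∞} f(x) dx = 2πi · (-sqrt(86)*I/86) = sqrt(86)*pi/43

Final answer: sqrt(86)*pi/43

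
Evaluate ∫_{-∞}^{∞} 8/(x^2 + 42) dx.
Let f(z) = 8/(z^2 + 42). The denominator has no real zeros and deg Q - deg P = 2 ≥ 2, so the integral of f over the upper semicircle |z| = R tends to 0 as R → ∞. Closing the contour in the upper half-plane,
  ∫_{-∞}^{∞} f(x) dx = 2πi · Σ Res(f, z_k)  over the poles with Im z_k > 0.

Zeros of the denominator: z^2 + 42 = 0 gives z = ±sqrt(42)*I.
Upper half-plane: z = sqrt(42)*I (simple).

Each pole is a simple zero of Q(z) = z^2 + 42, so Res(f, z₀) = P(z₀)/Q'(z₀) with P(z) = 8, Q'(z) = 2*z:
  Res(f, sqrt(42)*I) = (8)/(2*sqrt(42)*I) = -2*sqrt(42)*I/21

∫_{-∞}^{∞} f(x) dx = 2πi · (-2*sqrt(42)*I/21) = 4*sqrt(42)*pi/21

Final answer: 4*sqrt(42)*pi/21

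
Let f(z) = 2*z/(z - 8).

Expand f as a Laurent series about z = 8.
Put w = z - (8), i.e. z = w + 8. The denominator is w, so it suffices to rewrite the numerator in powers of w.

P(z) = 2*z
P(w + 8) = 16 + 2*w

Dividing each term by w:
  f = 16/w + 2

Substituting back w = z - 8:
  f(z) = 16/(z - 8) + 2

The series is finite because the numerator is a polynomial; the negative powers form the principal part, and the coefficient of 1/(z - 8) gives Res(f, 8) = 16.

Final answer: 16/(z - 8) + 2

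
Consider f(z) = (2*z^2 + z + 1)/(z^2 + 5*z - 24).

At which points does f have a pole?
The singularities of f are the zeros of the denominator. Factoring,
  z^2 + 5*z - 24 = (z - 3)*(z + 8)
so the candidates are z = 3, z = -8.

Check the numerator P(z) = 2*z^2 + z + 1 at each one:
  P(3) = 22 ≠ 0, so z = 3 is a (simple) pole.
  P(-8) = 121 ≠ 0, so z = -8 is a (simple) pole.

Poles of f: {-8, 3}

Final answer: {-8, 3}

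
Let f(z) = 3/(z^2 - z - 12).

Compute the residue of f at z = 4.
3/7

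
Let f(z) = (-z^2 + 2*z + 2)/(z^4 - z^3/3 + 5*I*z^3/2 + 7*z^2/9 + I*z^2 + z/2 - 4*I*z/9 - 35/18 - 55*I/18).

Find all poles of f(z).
{-1 - I/2, -1/3 + I, 2/3 - 3*I, 1}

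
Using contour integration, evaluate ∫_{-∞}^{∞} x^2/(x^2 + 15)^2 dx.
sqrt(15)*pi/30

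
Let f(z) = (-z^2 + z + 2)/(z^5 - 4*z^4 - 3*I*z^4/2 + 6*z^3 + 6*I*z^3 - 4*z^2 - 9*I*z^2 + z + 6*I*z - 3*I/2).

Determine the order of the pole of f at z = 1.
Factor the denominator:
  z^5 - 4*z^4 - 3*I*z^4/2 + 6*z^3 + 6*I*z^3 - 4*z^2 - 9*I*z^2 + z + 6*I*z - 3*I/2 = (z - 1)^4*(z - 3*I/2)

The numerator P(z) = -z^2 + z + 2 has P(1) = 2 ≠ 0, so no factor of (z - 1) cancels.
Near z = 1 we can therefore write f(z) = g(z)/(z - 1)^4 with g analytic at 1 and g(1) ≠ 0 (g is the numerator divided by the remaining denominator factors).

Hence z = 1 is a pole of order 4.

Final answer: 4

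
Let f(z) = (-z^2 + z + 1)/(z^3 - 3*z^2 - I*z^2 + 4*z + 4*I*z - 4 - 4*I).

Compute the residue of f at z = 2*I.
Write f(z) = P(z)/Q(z) with P(z) = -z^2 + z + 1 and Q(z) = z^3 - 3*z^2 - I*z^2 + 4*z + 4*I*z - 4 - 4*I.
The denominator factors as Q(z) = (z - 2*I)*(z - 1 + I)*(z - 2), so z = 2*I is a simple zero of Q and P is analytic there; z = 2*I is therefore a simple pole and
  Res(f, z₀) = P(z₀)/Q'(z₀).

Q'(z) = 3*z^2 - 6*z - 2*I*z + 4 + 4*I, so Q'(2*I) = -4 - 8*I.
P(2*I) = 5 + 2*I.

Res(f, 2*I) = (5 + 2*I)/(-4 - 8*I) = -9/20 + 2*I/5

Final answer: -9/20 + 2*I/5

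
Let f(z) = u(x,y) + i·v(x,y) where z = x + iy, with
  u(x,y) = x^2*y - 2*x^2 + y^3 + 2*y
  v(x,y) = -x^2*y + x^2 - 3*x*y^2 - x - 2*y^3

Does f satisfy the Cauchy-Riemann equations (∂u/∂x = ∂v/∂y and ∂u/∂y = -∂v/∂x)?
∂u/∂x = 2*x*y - 4*x
∂v/∂y = -x^2 - 6*x*y - 6*y^2
∂u/∂y = x^2 + 3*y^2 + 2
∂v/∂x = -2*x*y + 2*x - 3*y^2 - 1
∂u/∂x ≠ ∂v/∂y and ∂u/∂y ≠ -∂v/∂x; the Cauchy-Riemann equations are not satisfied, so f is not analytic.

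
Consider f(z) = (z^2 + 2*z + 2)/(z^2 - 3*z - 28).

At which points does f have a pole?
The singularities of f are the zeros of the denominator. Factoring,
  z^2 - 3*z - 28 = (z - 7)*(z + 4)
so the candidates are z = 7, z = -4.

Check the numerator P(z) = z^2 + 2*z + 2 at each one:
  P(7) = 65 ≠ 0, so z = 7 is a (simple) pole.
  P(-4) = 10 ≠ 0, so z = -4 is a (simple) pole.

Poles of f: {-4, 7}

Final answer: {-4, 7}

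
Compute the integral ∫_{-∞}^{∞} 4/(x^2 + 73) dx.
Let f(z) = 4/(z^2 + 73). The denominator has no real zeros and deg Q - deg P = 2 ≥ 2, so the integral of f over the upper semicircle |z| = R tends to 0 as R → ∞. Closing the contour in the upper half-plane,
  ∫_{-∞}^{∞} f(x) dx = 2πi · Σ Res(f, z_k)  over the poles with Im z_k > 0.

Zeros of the denominator: z^2 + 73 = 0 gives z = ±sqrt(73)*I.
Upper half-plane: z = sqrt(73)*I (simple).

Each pole is a simple zero of Q(z) = z^2 + 73, so Res(f, z₀) = P(z₀)/Q'(z₀) with P(z) = 4, Q'(z) = 2*z:
  Res(f, sqrt(73)*I) = (4)/(2*sqrt(73)*I) = -2*sqrt(73)*I/73

∫_{-∞}^{∞} f(x) dx = 2πi · (-2*sqrt(73)*I/73) = 4*sqrt(73)*pi/73

Final answer: 4*sqrt(73)*pi/73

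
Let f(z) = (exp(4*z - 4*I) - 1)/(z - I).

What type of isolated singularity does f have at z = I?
Let u = z - I. The exponent is 4*z - 4*I = 4u, so
  f = (e^(4u) - 1)/u = ((4u) + (4u)^2/2 + (4u)^3/6 + ...)/u = 4 + (8)*u + (32/3)*u^2 + ...
The Laurent expansion about u = 0 has no negative powers; equivalently lim_{z→I} f(z) = 4 exists and is finite.
So the singularity is removable.

Final answer: removable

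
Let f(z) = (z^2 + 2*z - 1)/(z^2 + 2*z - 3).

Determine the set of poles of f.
The singularities of f are the zeros of the denominator. Factoring,
  z^2 + 2*z - 3 = (z - 1)*(z + 3)
so the candidates are z = 1, z = -3.

Check the numerator P(z) = z^2 + 2*z - 1 at each one:
  P(1) = 2 ≠ 0, so z = 1 is a (simple) pole.
  P(-3) = 2 ≠ 0, so z = -3 is a (simple) pole.

Poles of f: {-3, 1}

Final answer: {-3, 1}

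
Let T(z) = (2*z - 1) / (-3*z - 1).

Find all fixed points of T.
{-sqrt(21)/6 - 1/2, -1/2 + sqrt(21)/6}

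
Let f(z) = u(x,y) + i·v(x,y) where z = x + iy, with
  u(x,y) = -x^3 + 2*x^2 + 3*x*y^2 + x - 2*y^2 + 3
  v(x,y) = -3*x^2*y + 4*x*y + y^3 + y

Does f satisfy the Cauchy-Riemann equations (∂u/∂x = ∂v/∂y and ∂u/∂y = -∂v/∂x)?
∂u/∂x = -3*x^2 + 4*x + 3*y^2 + 1
∂v/∂y = -3*x^2 + 4*x + 3*y^2 + 1
∂u/∂y = 6*x*y - 4*y
∂v/∂x = -6*x*y + 4*y
∂u/∂x = ∂v/∂y and ∂u/∂y = -∂v/∂x hold identically; f is analytic.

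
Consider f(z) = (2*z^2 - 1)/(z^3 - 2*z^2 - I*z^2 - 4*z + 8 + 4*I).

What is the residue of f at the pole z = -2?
Write f(z) = P(z)/Q(z) with P(z) = 2*z^2 - 1 and Q(z) = z^3 - 2*z^2 - I*z^2 - 4*z + 8 + 4*I.
The denominator factors as Q(z) = (z - 2)*(z - 2 - I)*(z + 2), so z = -2 is a simple zero of Q and P is analytic there; z = -2 is therefore a simple pole and
  Res(f, z₀) = P(z₀)/Q'(z₀).

Q'(z) = 3*z^2 - 4*z - 2*I*z - 4, so Q'(-2) = 16 + 4*I.
P(-2) = 7.

Res(f, -2) = (7)/(16 + 4*I) = 7/17 - 7*I/68

Final answer: 7/17 - 7*I/68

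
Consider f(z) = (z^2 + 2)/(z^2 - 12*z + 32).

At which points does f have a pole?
{4, 8}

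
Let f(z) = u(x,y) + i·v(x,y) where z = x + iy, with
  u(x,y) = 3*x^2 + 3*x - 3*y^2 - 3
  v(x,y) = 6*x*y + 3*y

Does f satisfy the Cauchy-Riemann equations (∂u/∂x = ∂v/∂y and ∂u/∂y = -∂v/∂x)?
∂u/∂x = 6*x + 3
∂v/∂y = 6*x + 3
∂u/∂y = -6*y
∂v/∂x = 6*y
∂u/∂x = ∂v/∂y and ∂u/∂y = -∂v/∂x hold identically; f is analytic.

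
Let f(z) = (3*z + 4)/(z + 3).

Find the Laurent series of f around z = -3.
-5/(z + 3) + 3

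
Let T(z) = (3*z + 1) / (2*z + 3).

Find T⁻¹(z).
Set w = T(z) = (3*z + 1) / (2*z + 3) and solve for z:
  w*(2*z + 3) = 3*z + 1
  3*w + z*(2*w - 3) - 1 = 0
  z*(2*w - 3) = 1 - 3*w
  z = (3*w - 1)/(3 - 2*w)
Renaming the variable, T⁻¹(z) = (3*z - 1)/(-2*z + 3) = (-3*z + 1)/(2*z - 3).
(Check: ad - bc = 7 ≠ 0, so T is invertible.)

Final answer: (-3*z + 1)/(2*z - 3)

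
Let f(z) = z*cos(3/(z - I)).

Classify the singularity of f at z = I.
Let u = z - I. Then
  cos(3/u) = Σ_{k≥0} (-1)^k (3)^(2k)/((2k)!·u^(2k)) = 1 - 9/(2*u^2) + 27/(8*u^4) + ...
which has infinitely many negative powers of u, so cos(3/(z - I)) has an essential singularity at z = I.
The extra factor z is a nonzero polynomial; if the product had at most a pole at z = I, dividing by that polynomial would leave cos(3/(z - I)) with at most a pole too — contradiction. (Equivalently, the product's Laurent series still has infinitely many negative powers.)
So the singularity is essential.

Final answer: essential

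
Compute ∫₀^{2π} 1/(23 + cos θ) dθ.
sqrt(33)*pi/66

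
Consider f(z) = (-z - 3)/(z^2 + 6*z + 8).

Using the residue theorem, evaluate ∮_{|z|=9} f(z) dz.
-2*I*pi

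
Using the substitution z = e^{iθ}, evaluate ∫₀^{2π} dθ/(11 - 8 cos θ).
Call the integral J. The integrand is 2π-periodic and we integrate over a full period, so shifting θ does not change the value (θ → θ + π flips the sign of the trig term). Hence
  J = ∫₀^{2π} dθ/(11 + 8 cos θ).
Put z = e^{iθ}: then cos θ = (z + 1/z)/2, dθ = dz/(iz), and z runs once counterclockwise around |z| = 1:
  J = ∮_{|z|=1} 1/(11 + 8*(z + 1/z)/2) · dz/(iz) = (2/i) ∮_{|z|=1} dz/(8*z^2 + 22*z + 8).
The roots of 8*z^2 + 22*z + 8 are z = (-11 ± sqrt(11^2 - 8^2))/8, with sqrt(57) = sqrt(57); their product is 1, so only z₊ = -11/8 + sqrt(57)/8 lies inside the unit circle (z₋ = -11/8 - sqrt(57)/8 lies outside).
z₊ is a simple zero of q(z) = 8*z^2 + 22*z + 8, so Res(1/q, z₊) = 1/q'(z₊) with q'(z) = 16*z + 22; and q'(z₊) = 8*(z₊ - z₋) = 2*sqrt(57).
Therefore J = (2/i) · 2πi · 1/(2*sqrt(57)) = 2*pi/(sqrt(57)) = 2*sqrt(57)*pi/57

Final answer: 2*sqrt(57)*pi/57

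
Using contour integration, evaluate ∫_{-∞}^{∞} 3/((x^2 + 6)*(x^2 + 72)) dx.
Let f(z) = 3/((z^2 + 6)*(z^2 + 72)). The denominator has no real zeros and deg Q - deg P = 4 ≥ 2, so the integral of f over the upper semicircle |z| = R tends to 0 as R → ∞. Closing the contour in the upper half-plane,
  ∫_{-∞}^{∞} f(x) dx = 2πi · Σ Res(f, z_k)  over the poles with Im z_k > 0.

Zeros of the denominator: z^2 + 72 = 0 gives z = ±6*sqrt(2)*I; z^2 + 6 = 0 gives z = ±sqrt(6)*I.
Upper half-plane: z = 6*sqrt(2)*I, z = sqrt(6)*I (simple).

Each pole is a simple zero of Q(z) = z^4 + 78*z^2 + 432, so Res(f, z₀) = P(z₀)/Q'(z₀) with P(z) = 3, Q'(z) = 4*z^3 + 156*z:
  Res(f, 6*sqrt(2)*I) = (3)/(-792*sqrt(2)*I) = sqrt(2)*I/528
  Res(f, sqrt(6)*I) = (3)/(132*sqrt(6)*I) = -sqrt(6)*I/264

Sum of residues: I*(-2*sqrt(6) + sqrt(2))/528
∫_{-∞}^{∞} f(x) dx = 2πi · (I*(-2*sqrt(6) + sqrt(2))/528) = pi*(-sqrt(2) + 2*sqrt(6))/264

Final answer: pi*(-sqrt(2) + 2*sqrt(6))/264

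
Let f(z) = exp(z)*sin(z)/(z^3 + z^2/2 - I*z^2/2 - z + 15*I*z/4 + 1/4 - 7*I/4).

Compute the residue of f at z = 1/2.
Write f(z) = P(z)/Q(z) with P(z) = exp(z)*sin(z) and Q(z) = z^3 + z^2/2 - I*z^2/2 - z + 15*I*z/4 + 1/4 - 7*I/4.
The denominator factors as Q(z) = (z - 1 + I)*(z + 2 - 3*I/2)*(z - 1/2), so z = 1/2 is a simple zero of Q and P is analytic there; z = 1/2 is therefore a simple pole and
  Res(f, z₀) = P(z₀)/Q'(z₀).

Q'(z) = 3*z^2 + z - I*z - 1 + 15*I/4, so Q'(1/2) = 1/4 + 13*I/4.
P(1/2) = exp(1/2)*sin(1/2).

Res(f, 1/2) = (exp(1/2)*sin(1/2))/(1/4 + 13*I/4) = (2/85 - 26*I/85)*exp(1/2)*sin(1/2)

Final answer: (2/85 - 26*I/85)*exp(1/2)*sin(1/2)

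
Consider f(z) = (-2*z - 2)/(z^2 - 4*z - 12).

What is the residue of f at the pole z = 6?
Write f(z) = P(z)/Q(z) with P(z) = -2*z - 2 and Q(z) = z^2 - 4*z - 12.
The denominator factors as Q(z) = (z - 6)*(z + 2), so z = 6 is a simple zero of Q and P is analytic there; z = 6 is therefore a simple pole and
  Res(f, z₀) = P(z₀)/Q'(z₀).

Q'(z) = 2*z - 4, so Q'(6) = 8.
P(6) = -14.

Res(f, 6) = (-14)/(8) = -7/4

Final answer: -7/4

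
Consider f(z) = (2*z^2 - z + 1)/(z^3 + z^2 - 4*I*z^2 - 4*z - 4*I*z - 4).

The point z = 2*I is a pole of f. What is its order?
Factor the denominator:
  z^3 + z^2 - 4*I*z^2 - 4*z - 4*I*z - 4 = (z - 2*I)^2*(z + 1)

The numerator P(z) = 2*z^2 - z + 1 has P(2*I) = -7 - 2*I ≠ 0, so no factor of (z - 2*I) cancels.
Near z = 2*I we can therefore write f(z) = g(z)/(z - 2*I)^2 with g analytic at 2*I and g(2*I) ≠ 0 (g is the numerator divided by the remaining denominator factors).

Hence z = 2*I is a pole of order 2.

Final answer: 2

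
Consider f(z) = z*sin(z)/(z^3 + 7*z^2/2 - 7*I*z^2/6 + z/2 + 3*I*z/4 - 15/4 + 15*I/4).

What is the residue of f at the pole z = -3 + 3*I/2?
(183/697 + 171*I/697)*sin(3 - 3*I/2)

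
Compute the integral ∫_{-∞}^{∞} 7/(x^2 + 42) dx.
sqrt(42)*pi/6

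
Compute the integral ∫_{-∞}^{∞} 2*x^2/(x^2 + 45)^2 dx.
Let f(z) = 2*z^2/(z^2 + 45)^2. The denominator has no real zeros and deg Q - deg P = 2 ≥ 2, so the integral of f over the upper semicircle |z| = R tends to 0 as R → ∞. Closing the contour in the upper half-plane,
  ∫_{-∞}^{∞} f(x) dx = 2πi · Σ Res(f, z_k)  over the poles with Im z_k > 0.

Zeros of the denominator: z^2 + 45 = 0 gives z = ±3*sqrt(5)*I.
Upper half-plane: z = 3*sqrt(5)*I (a pole of order 2).

Write f(z) = g(z)/(z - 3*sqrt(5)*I)^2 with g(z) = 2*z^2/(z + 3*sqrt(5)*I)^2. For a double pole, Res(f, z₀) = g'(z₀):
  g'(z) = 12*sqrt(5)*I*z/(z + 3*sqrt(5)*I)^3
  Res(f, 3*sqrt(5)*I) = g'(3*sqrt(5)*I) = -sqrt(5)*I/30

∫_{-∞}^{∞} f(x) dx = 2πi · (-sqrt(5)*I/30) = sqrt(5)*pi/15

Final answer: sqrt(5)*pi/15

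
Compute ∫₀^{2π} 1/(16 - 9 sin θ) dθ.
Call the integral J. The integrand is 2π-periodic and we integrate over a full period, so shifting θ does not change the value (θ → θ + π/2 turns sin θ into cos θ; θ → θ + π flips the sign of the trig term). Hence
  J = ∫₀^{2π} dθ/(16 + 9 cos θ).
Put z = e^{iθ}: then cos θ = (z + 1/z)/2, dθ = dz/(iz), and z runs once counterclockwise around |z| = 1:
  J = ∮_{|z|=1} 1/(16 + 9*(z + 1/z)/2) · dz/(iz) = (2/i) ∮_{|z|=1} dz/(9*z^2 + 32*z + 9).
The roots of 9*z^2 + 32*z + 9 are z = (-16 ± sqrt(16^2 - 9^2))/9, with sqrt(175) = 5*sqrt(7); their product is 1, so only z₊ = -16/9 + 5*sqrt(7)/9 lies inside the unit circle (z₋ = -16/9 - 5*sqrt(7)/9 lies outside).
z₊ is a simple zero of q(z) = 9*z^2 + 32*z + 9, so Res(1/q, z₊) = 1/q'(z₊) with q'(z) = 18*z + 32; and q'(z₊) = 9*(z₊ - z₋) = 10*sqrt(7).
Therefore J = (2/i) · 2πi · 1/(10*sqrt(7)) = 2*pi/(5*sqrt(7)) = 2*sqrt(7)*pi/35

Final answer: 2*sqrt(7)*pi/35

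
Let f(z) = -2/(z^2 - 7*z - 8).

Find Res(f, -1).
Write f(z) = P(z)/Q(z) with P(z) = -2 and Q(z) = z^2 - 7*z - 8.
The denominator factors as Q(z) = (z - 8)*(z + 1), so z = -1 is a simple zero of Q and P is analytic there; z = -1 is therefore a simple pole and
  Res(f, z₀) = P(z₀)/Q'(z₀).

Q'(z) = 2*z - 7, so Q'(-1) = -9.
P(-1) = -2.

Res(f, -1) = (-2)/(-9) = 2/9

Final answer: 2/9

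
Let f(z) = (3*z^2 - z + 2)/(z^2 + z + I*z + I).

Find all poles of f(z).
The singularities of f are the zeros of the denominator. Factoring,
  z^2 + z + I*z + I = (z + 1)*(z + I)
so the candidates are z = -1, z = -I.

Check the numerator P(z) = 3*z^2 - z + 2 at each one:
  P(-1) = 6 ≠ 0, so z = -1 is a (simple) pole.
  P(-I) = -1 + I ≠ 0, so z = -I is a (simple) pole.

Poles of f: {-1, -I}

Final answer: {-1, -I}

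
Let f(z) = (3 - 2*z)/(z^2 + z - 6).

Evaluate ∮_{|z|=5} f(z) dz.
-4*I*pi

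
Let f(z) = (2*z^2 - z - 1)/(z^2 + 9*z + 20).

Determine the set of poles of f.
The singularities of f are the zeros of the denominator. Factoring,
  z^2 + 9*z + 20 = (z + 5)*(z + 4)
so the candidates are z = -5, z = -4.

Check the numerator P(z) = 2*z^2 - z - 1 at each one:
  P(-5) = 54 ≠ 0, so z = -5 is a (simple) pole.
  P(-4) = 35 ≠ 0, so z = -4 is a (simple) pole.

Poles of f: {-5, -4}

Final answer: {-5, -4}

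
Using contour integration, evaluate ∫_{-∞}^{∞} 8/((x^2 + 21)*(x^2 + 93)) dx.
Let f(z) = 8/((z^2 + 21)*(z^2 + 93)). The denominator has no real zeros and deg Q - deg P = 4 ≥ 2, so the integral of f over the upper semicircle |z| = R tends to 0 as R → ∞. Closing the contour in the upper half-plane,
  ∫_{-∞}^{∞} f(x) dx = 2πi · Σ Res(f, z_k)  over the poles with Im z_k > 0.

Zeros of the denominator: z^2 + 93 = 0 gives z = ±sqrt(93)*I; z^2 + 21 = 0 gives z = ±sqrt(21)*I.
Upper half-plane: z = sqrt(21)*I, z = sqrt(93)*I (simple).

Each pole is a simple zero of Q(z) = z^4 + 114*z^2 + 1953, so Res(f, z₀) = P(z₀)/Q'(z₀) with P(z) = 8, Q'(z) = 4*z^3 + 228*z:
  Res(f, sqrt(21)*I) = (8)/(144*sqrt(21)*I) = -sqrt(21)*I/378
  Res(f, sqrt(93)*I) = (8)/(-144*sqrt(93)*I) = sqrt(93)*I/1674

Sum of residues: I*(-sqrt(21)/378 + sqrt(93)/1674)
∫_{-∞}^{∞} f(x) dx = 2πi · (I*(-sqrt(21)/378 + sqrt(93)/1674)) = pi*(-7*sqrt(93) + 31*sqrt(21))/5859

Final answer: pi*(-7*sqrt(93) + 31*sqrt(21))/5859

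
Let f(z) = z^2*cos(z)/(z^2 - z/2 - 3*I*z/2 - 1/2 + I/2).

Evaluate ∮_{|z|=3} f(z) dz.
pi*(-1 - I)*cos(1/2 + I/2) + pi*(-2 + 2*I)*cosh(1)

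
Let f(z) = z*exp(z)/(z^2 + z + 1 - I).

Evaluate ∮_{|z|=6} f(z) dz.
By the residue theorem, ∮_C f(z) dz = 2πi · (sum of the residues of f at the poles inside |z| = 6).

The denominator factors as (z + 1 + I)*(z - I), so the singularities of f are simple poles at z = -1 - I, z = I.
  |-1 - I|² = 2 < 36 = 6², so this pole is inside the contour.
  |I|² = 1 < 36 = 6², so this pole is inside the contour.

With P(z) = z*exp(z) and Q(z) = z^2 + z + 1 - I, each pole is simple, so Res(f, z₀) = P(z₀)/Q'(z₀) with Q'(z) = 2*z + 1.
  Res(f, -1 - I) = P(-1 - I)/Q'(-1 - I) = ((-1 - I)*exp(-1 - I))/(-1 - 2*I) = (3/5 - I/5)*exp(-1 - I)
  Res(f, I) = P(I)/Q'(I) = (I*exp(I))/(1 + 2*I) = (2/5 + I/5)*exp(I)

Sum of residues inside C: (3/5 - I/5)*exp(-1 - I) + (2/5 + I/5)*exp(I)
∮_C f(z) dz = 2πi · ((3/5 - I/5)*exp(-1 - I) + (2/5 + I/5)*exp(I)) = pi*(-2/5 + 4*I/5)*exp(I) + pi*(2/5 + 6*I/5)*exp(-1 - I)

Final answer: pi*(-2/5 + 4*I/5)*exp(I) + pi*(2/5 + 6*I/5)*exp(-1 - I)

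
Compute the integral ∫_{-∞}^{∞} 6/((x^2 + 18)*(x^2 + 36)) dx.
Let f(z) = 6/((z^2 + 18)*(z^2 + 36)). The denominator has no real zeros and deg Q - deg P = 4 ≥ 2, so the integral of f over the upper semicircle |z| = R tends to 0 as R → ∞. Closing the contour in the upper half-plane,
  ∫_{-∞}^{∞} f(x) dx = 2πi · Σ Res(f, z_k)  over the poles with Im z_k > 0.

Zeros of the denominator: z^2 + 18 = 0 gives z = ±3*sqrt(2)*I; z^2 + 36 = 0 gives z = ±6*I.
Upper half-plane: z = 6*I, z = 3*sqrt(2)*I (simple).

Each pole is a simple zero of Q(z) = z^4 + 54*z^2 + 648, so Res(f, z₀) = P(z₀)/Q'(z₀) with P(z) = 6, Q'(z) = 4*z^3 + 108*z:
  Res(f, 6*I) = (6)/(-216*I) = I/36
  Res(f, 3*sqrt(2)*I) = (6)/(108*sqrt(2)*I) = -sqrt(2)*I/36

Sum of residues: I*(1 - sqrt(2))/36
∫_{-∞}^{∞} f(x) dx = 2πi · (I*(1 - sqrt(2))/36) = pi*(-1 + sqrt(2))/18

Final answer: pi*(-1 + sqrt(2))/18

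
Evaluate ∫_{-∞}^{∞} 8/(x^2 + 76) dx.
Let f(z) = 8/(z^2 + 76). The denominator has no real zeros and deg Q - deg P = 2 ≥ 2, so the integral of f over the upper semicircle |z| = R tends to 0 as R → ∞. Closing the contour in the upper half-plane,
  ∫_{-∞}^{∞} f(x) dx = 2πi · Σ Res(f, z_k)  over the poles with Im z_k > 0.

Zeros of the denominator: z^2 + 76 = 0 gives z = ±2*sqrt(19)*I.
Upper half-plane: z = 2*sqrt(19)*I (simple).

Each pole is a simple zero of Q(z) = z^2 + 76, so Res(f, z₀) = P(z₀)/Q'(z₀) with P(z) = 8, Q'(z) = 2*z:
  Res(f, 2*sqrt(19)*I) = (8)/(4*sqrt(19)*I) = -2*sqrt(19)*I/19

∫_{-∞}^{∞} f(x) dx = 2πi · (-2*sqrt(19)*I/19) = 4*sqrt(19)*pi/19

Final answer: 4*sqrt(19)*pi/19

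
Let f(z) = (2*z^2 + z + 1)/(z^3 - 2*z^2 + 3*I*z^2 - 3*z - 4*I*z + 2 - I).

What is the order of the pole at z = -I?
Factor the denominator:
  z^3 - 2*z^2 + 3*I*z^2 - 3*z - 4*I*z + 2 - I = (z + I)^2*(z - 2 + I)

The numerator P(z) = 2*z^2 + z + 1 has P(-I) = -1 - I ≠ 0, so no factor of (z + I) cancels.
Near z = -I we can therefore write f(z) = g(z)/(z + I)^2 with g analytic at -I and g(-I) ≠ 0 (g is the numerator divided by the remaining denominator factors).

Hence z = -I is a pole of order 2.

Final answer: 2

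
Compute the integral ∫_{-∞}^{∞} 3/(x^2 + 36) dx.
pi/2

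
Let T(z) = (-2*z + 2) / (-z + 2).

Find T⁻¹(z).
Set w = T(z) = (-2*z + 2) / (-z + 2) and solve for z:
  w*(-z + 2) = -2*z + 2
  2*w + z*(2 - w) - 2 = 0
  z*(2 - w) = 2 - 2*w
  z = (2*w - 2)/(w - 2)
Renaming the variable, T⁻¹(z) = (2*z - 2)/(z - 2).
(Check: ad - bc = -2 ≠ 0, so T is invertible.)

Final answer: (2*z - 2)/(z - 2)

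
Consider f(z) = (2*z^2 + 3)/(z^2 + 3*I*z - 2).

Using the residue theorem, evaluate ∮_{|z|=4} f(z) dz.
12*pi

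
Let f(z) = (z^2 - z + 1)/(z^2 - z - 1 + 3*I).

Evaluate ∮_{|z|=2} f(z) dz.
By the residue theorem, ∮_C f(z) dz = 2πi · (sum of the residues of f at the poles inside |z| = 2).

The denominator factors as (z + 1 - I)*(z - 2 + I), so the singularities of f are simple poles at z = -1 + I, z = 2 - I.
  |-1 + I|² = 2 < 4 = 2², so this pole is inside the contour.
  |2 - I|² = 5 > 4 = 2², so this pole is outside the contour.

With P(z) = z^2 - z + 1 and Q(z) = z^2 - z - 1 + 3*I, each pole is simple, so Res(f, z₀) = P(z₀)/Q'(z₀) with Q'(z) = 2*z - 1.
  Res(f, -1 + I) = P(-1 + I)/Q'(-1 + I) = (2 - 3*I)/(-3 + 2*I) = -12/13 + 5*I/13

∮_C f(z) dz = 2πi · (-12/13 + 5*I/13) = pi*(-10/13 - 24*I/13)

Final answer: pi*(-10/13 - 24*I/13)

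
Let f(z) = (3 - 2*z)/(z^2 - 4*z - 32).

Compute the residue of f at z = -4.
-11/12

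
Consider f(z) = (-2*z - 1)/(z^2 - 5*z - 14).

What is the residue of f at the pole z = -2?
-1/3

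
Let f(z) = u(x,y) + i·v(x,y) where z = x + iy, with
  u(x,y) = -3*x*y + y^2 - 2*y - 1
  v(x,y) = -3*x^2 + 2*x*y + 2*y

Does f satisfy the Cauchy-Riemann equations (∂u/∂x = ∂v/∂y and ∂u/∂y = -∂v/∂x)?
∂u/∂x = -3*y
∂v/∂y = 2*x + 2
∂u/∂y = -3*x + 2*y - 2
∂v/∂x = -6*x + 2*y
∂u/∂x ≠ ∂v/∂y and ∂u/∂y ≠ -∂v/∂x; the Cauchy-Riemann equations are not satisfied, so f is not analytic.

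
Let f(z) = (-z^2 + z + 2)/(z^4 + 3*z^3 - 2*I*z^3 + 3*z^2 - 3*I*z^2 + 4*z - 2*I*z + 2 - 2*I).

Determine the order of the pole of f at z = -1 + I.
Factor the denominator:
  z^4 + 3*z^3 - 2*I*z^3 + 3*z^2 - 3*I*z^2 + 4*z - 2*I*z + 2 - 2*I = (z + 1 - I)^3*(z + I)

The numerator P(z) = -z^2 + z + 2 has P(-1 + I) = 1 + 3*I ≠ 0, so no factor of (z + 1 - I) cancels.
Near z = -1 + I we can therefore write f(z) = g(z)/(z + 1 - I)^3 with g analytic at -1 + I and g(-1 + I) ≠ 0 (g is the numerator divided by the remaining denominator factors).

Hence z = -1 + I is a pole of order 3.

Final answer: 3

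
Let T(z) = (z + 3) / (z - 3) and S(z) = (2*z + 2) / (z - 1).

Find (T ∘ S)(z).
(T ∘ S)(z) = T(S(z)) = ((1)*S(z) + (3))/((1)*S(z) + (-3)). Multiply numerator and denominator by z - 1:
  numerator:   (1)*(2*z + 2) + (3)*(z - 1) = 5*z - 1
  denominator: (1)*(2*z + 2) + (-3)*(z - 1) = -z + 5
(T ∘ S)(z) = (5*z - 1)/(-z + 5) = (-5*z + 1)/(z - 5)

Final answer: (-5*z + 1)/(z - 5)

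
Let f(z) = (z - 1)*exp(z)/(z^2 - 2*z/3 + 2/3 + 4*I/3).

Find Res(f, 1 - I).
Write f(z) = P(z)/Q(z) with P(z) = (z - 1)*exp(z) and Q(z) = z^2 - 2*z/3 + 2/3 + 4*I/3.
The denominator factors as Q(z) = (z - 1 + I)*(z + 1/3 - I), so z = 1 - I is a simple zero of Q and P is analytic there; z = 1 - I is therefore a simple pole and
  Res(f, z₀) = P(z₀)/Q'(z₀).

Q'(z) = 2*z - 2/3, so Q'(1 - I) = 4/3 - 2*I.
P(1 - I) = -I*exp(1 - I).

Res(f, 1 - I) = (-I*exp(1 - I))/(4/3 - 2*I) = (9/26 - 3*I/13)*exp(1 - I)

Final answer: (9/26 - 3*I/13)*exp(1 - I)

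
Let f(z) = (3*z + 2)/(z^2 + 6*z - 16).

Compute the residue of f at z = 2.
4/5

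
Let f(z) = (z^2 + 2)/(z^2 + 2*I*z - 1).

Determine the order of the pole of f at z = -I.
Factor the denominator:
  z^2 + 2*I*z - 1 = (z + I)^2

The numerator P(z) = z^2 + 2 has P(-I) = 1 ≠ 0, so no factor of (z + I) cancels.
Near z = -I we can therefore write f(z) = g(z)/(z + I)^2 with g analytic at -I and g(-I) ≠ 0 (g is just the numerator).

Hence z = -I is a pole of order 2.

Final answer: 2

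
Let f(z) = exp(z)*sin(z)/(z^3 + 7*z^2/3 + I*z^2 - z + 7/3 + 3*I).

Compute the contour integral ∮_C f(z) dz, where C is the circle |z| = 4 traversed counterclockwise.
By the residue theorem, ∮_C f(z) dz = 2πi · (sum of the residues of f at the poles inside |z| = 4).

The denominator factors as (z - 2/3 + I)*(z + 3 + I)*(z - I), so the singularities of f are simple poles at z = 2/3 - I, z = -3 - I, z = I.
  |2/3 - I|² = 13/9 < 16 = 4², so this pole is inside the contour.
  |-3 - I|² = 10 < 16 = 4², so this pole is inside the contour.
  |I|² = 1 < 16 = 4², so this pole is inside the contour.

With P(z) = exp(z)*sin(z) and Q(z) = z^3 + 7*z^2/3 + I*z^2 - z + 7/3 + 3*I, each pole is simple, so Res(f, z₀) = P(z₀)/Q'(z₀) with Q'(z) = 3*z^2 + 14*z/3 + 2*I*z - 1.
  Res(f, 2/3 - I) = P(2/3 - I)/Q'(2/3 - I) = (exp(2/3 - I)*sin(2/3 - I))/(22/9 - 22*I/3) = (9/220 + 27*I/220)*exp(2/3 - I)*sin(2/3 - I)
  Res(f, -3 - I) = P(-3 - I)/Q'(-3 - I) = (-exp(-3 - I)*sin(3 + I))/(11 + 22*I/3) = (-9/143 + 6*I/143)*exp(-3 - I)*sin(3 + I)
  Res(f, I) = P(I)/Q'(I) = (I*exp(I)*sinh(1))/(-6 + 14*I/3) = (21/260 - 27*I/260)*exp(I)*sinh(1)

Sum of residues inside C: (9/220 + 27*I/220)*exp(2/3 - I)*sin(2/3 - I) + (-9/143 + 6*I/143)*exp(-3 - I)*sin(3 + I) + (21/260 - 27*I/260)*exp(I)*sinh(1)
∮_C f(z) dz = 2πi · ((9/220 + 27*I/220)*exp(2/3 - I)*sin(2/3 - I) + (-9/143 + 6*I/143)*exp(-3 - I)*sin(3 + I) + (21/260 - 27*I/260)*exp(I)*sinh(1)) = pi*(-12/143 - 18*I/143)*exp(-3 - I)*sin(3 + I) + pi*(27/130 + 21*I/130)*exp(I)*sinh(1) + pi*(-27/110 + 9*I/110)*exp(2/3 - I)*sin(2/3 - I)

Final answer: pi*(-12/143 - 18*I/143)*exp(-3 - I)*sin(3 + I) + pi*(27/130 + 21*I/130)*exp(I)*sinh(1) + pi*(-27/110 + 9*I/110)*exp(2/3 - I)*sin(2/3 - I)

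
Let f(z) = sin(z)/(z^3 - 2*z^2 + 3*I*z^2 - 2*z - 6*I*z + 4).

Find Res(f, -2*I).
Write f(z) = P(z)/Q(z) with P(z) = sin(z) and Q(z) = z^3 - 2*z^2 + 3*I*z^2 - 2*z - 6*I*z + 4.
The denominator factors as Q(z) = (z - 2)*(z + I)*(z + 2*I), so z = -2*I is a simple zero of Q and P is analytic there; z = -2*I is therefore a simple pole and
  Res(f, z₀) = P(z₀)/Q'(z₀).

Q'(z) = 3*z^2 - 4*z + 6*I*z - 2 - 6*I, so Q'(-2*I) = -2 + 2*I.
P(-2*I) = -I*sinh(2).

Res(f, -2*I) = (-I*sinh(2))/(-2 + 2*I) = (-1/4 + I/4)*sinh(2)

Final answer: (-1/4 + I/4)*sinh(2)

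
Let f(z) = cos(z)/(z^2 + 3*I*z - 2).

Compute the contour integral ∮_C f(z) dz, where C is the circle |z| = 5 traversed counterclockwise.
-2*pi*cosh(2) + 2*pi*cosh(1)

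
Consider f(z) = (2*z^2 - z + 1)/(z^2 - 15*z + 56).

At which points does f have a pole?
The singularities of f are the zeros of the denominator. Factoring,
  z^2 - 15*z + 56 = (z - 8)*(z - 7)
so the candidates are z = 8, z = 7.

Check the numerator P(z) = 2*z^2 - z + 1 at each one:
  P(8) = 121 ≠ 0, so z = 8 is a (simple) pole.
  P(7) = 92 ≠ 0, so z = 7 is a (simple) pole.

Poles of f: {7, 8}

Final answer: {7, 8}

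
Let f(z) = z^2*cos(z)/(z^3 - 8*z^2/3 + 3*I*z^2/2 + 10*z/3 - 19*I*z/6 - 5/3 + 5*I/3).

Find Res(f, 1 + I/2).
Write f(z) = P(z)/Q(z) with P(z) = z^2*cos(z) and Q(z) = z^3 - 8*z^2/3 + 3*I*z^2/2 + 10*z/3 - 19*I*z/6 - 5/3 + 5*I/3.
The denominator factors as Q(z) = (z - 2/3 + 2*I)*(z - 1 - I/2)*(z - 1), so z = 1 + I/2 is a simple zero of Q and P is analytic there; z = 1 + I/2 is therefore a simple pole and
  Res(f, z₀) = P(z₀)/Q'(z₀).

Q'(z) = 3*z^2 - 16*z/3 + 3*I*z + 10/3 - 19*I/6, so Q'(1 + I/2) = -5/4 + I/6.
P(1 + I/2) = (3/4 + I)*cos(1 + I/2).

Res(f, 1 + I/2) = ((3/4 + I)*cos(1 + I/2))/(-5/4 + I/6) = (-111/229 - 198*I/229)*cos(1 + I/2)

Final answer: (-111/229 - 198*I/229)*cos(1 + I/2)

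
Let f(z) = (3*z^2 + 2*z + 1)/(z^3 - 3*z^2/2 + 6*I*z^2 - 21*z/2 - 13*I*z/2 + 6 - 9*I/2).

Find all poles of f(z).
The singularities of f are the zeros of the denominator. Factoring,
  z^3 - 3*z^2/2 + 6*I*z^2 - 21*z/2 - 13*I*z/2 + 6 - 9*I/2 = (z - 1/2 + I)*(z - 1 + 2*I)*(z + 3*I)
so the candidates are z = 1/2 - I, z = 1 - 2*I, z = -3*I.

Check the numerator P(z) = 3*z^2 + 2*z + 1 at each one:
  P(1/2 - I) = -1/4 - 5*I ≠ 0, so z = 1/2 - I is a (simple) pole.
  P(1 - 2*I) = -6 - 16*I ≠ 0, so z = 1 - 2*I is a (simple) pole.
  P(-3*I) = -26 - 6*I ≠ 0, so z = -3*I is a (simple) pole.

Poles of f: {-3*I, 1/2 - I, 1 - 2*I}

Final answer: {-3*I, 1/2 - I, 1 - 2*I}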